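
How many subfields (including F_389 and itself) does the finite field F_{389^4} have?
F_{389^4} has 3 subfields

The subfields of F_{p^n} are exactly the fields F_{p^d} for d | n (each is the fixed field of the unique index-d subgroup of Gal(F_{p^n}/F_p) ≅ Z/nZ). The divisors of n = 4 are {1, 2, 4}, giving 3 subfields: F_{389^1}, F_{389^2}, F_{389^4}.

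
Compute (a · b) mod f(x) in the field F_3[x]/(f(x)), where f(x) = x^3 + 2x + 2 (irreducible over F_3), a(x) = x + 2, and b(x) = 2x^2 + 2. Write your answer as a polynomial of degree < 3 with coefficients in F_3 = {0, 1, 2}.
a · b ≡ x^2 + x (mod f(x))

Multiply in F_3[x]: a(x)·b(x) = (x + 2)·(2x^2 + 2) = 2x^3 + x^2 + 2x + 1. This has degree ≥ 3, so divide by f(x) over F_3: 2x^3 + x^2 + 2x + 1 = (2)·(x^3 + 2x + 2) + (x^2 + x). Hence a·b ≡ x^2 + x (mod f). (F_3[x]/(f) is a field with 3^3 = 27 elements since f is irreducible of degree 3.)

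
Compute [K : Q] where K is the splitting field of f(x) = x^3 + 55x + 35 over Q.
[K : Q] = 6

By the rational root test, any rational root of the monic integer polynomial f(x) = x^3 + 55x + 35 must be an integer dividing the constant term 35, i.e. one of ±{1, 5, 7, 35}. Evaluating: f(1) = 91, f(-1) = -21, f(5) = 435, f(-5) = -365, f(7) = 763, f(-7) = -693, f(35) = 44835, f(-35) = -44765; none is 0, so f has no rational root and is therefore irreducible over Q (a cubic with no linear factor over a field is irreducible). For an irreducible cubic, the Galois group is A_3 or S_3 according as the discriminant disc(f) = -4a^3 - 27b^2 = -4·(55)^3 - 27·(35)^2 = -698575 is or is not a square in Q. Here disc(f) = -698575 is not a perfect square in Q, so the Galois group of f over Q is not contained in A_3 and must be all of S_3. The splitting field has degree |S_3| = 6 over Q, so [K : Q] = 6.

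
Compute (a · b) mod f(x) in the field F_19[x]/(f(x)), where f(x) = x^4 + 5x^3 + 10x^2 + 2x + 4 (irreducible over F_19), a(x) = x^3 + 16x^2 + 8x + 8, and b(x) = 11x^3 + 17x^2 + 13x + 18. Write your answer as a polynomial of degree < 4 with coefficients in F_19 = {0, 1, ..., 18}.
a · b ≡ 5x^3 + 13x^2 + 18x + 9 (mod f(x))

Multiply in F_19[x]: a(x)·b(x) = (x^3 + 16x^2 + 8x + 8)·(11x^3 + 17x^2 + 13x + 18) = 11x^6 + 3x^5 + 12x^4 + 13x^3 + 15x^2 + x + 11. This has degree ≥ 4, so divide by f(x) over F_19: 11x^6 + 3x^5 + 12x^4 + 13x^3 + 15x^2 + x + 11 = (11x^2 + 5x + 10)·(x^4 + 5x^3 + 10x^2 + 2x + 4) + (5x^3 + 13x^2 + 18x + 9). Hence a·b ≡ 5x^3 + 13x^2 + 18x + 9 (mod f). (F_19[x]/(f) is a field with 19^4 = 130321 elements since f is irreducible of degree 4.)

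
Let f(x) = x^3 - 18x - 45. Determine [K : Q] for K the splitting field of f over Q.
[K : Q] = 6

By the rational root test, any rational root of the monic integer polynomial f(x) = x^3 - 18x - 45 must be an integer dividing the constant term -45, i.e. one of ±{1, 3, 5, 9, 15, 45}. Evaluating: f(1) = -62, f(-1) = -28, f(3) = -72, f(-3) = -18, f(5) = -10, f(-5) = -80, f(9) = 522, f(-9) = -612, f(15) = 3060, f(-15) = -3150, f(45) = 90270, f(-45) = -90360; none is 0, so f has no rational root and is therefore irreducible over Q (a cubic with no linear factor over a field is irreducible). For an irreducible cubic, the Galois group is A_3 or S_3 according as the discriminant disc(f) = -4a^3 - 27b^2 = -4·(-18)^3 - 27·(-45)^2 = -31347 is or is not a square in Q. Here disc(f) = -31347 is not a perfect square in Q, so the Galois group of f over Q is not contained in A_3 and must be all of S_3. The splitting field has degree |S_3| = 6 over Q, so [K : Q] = 6.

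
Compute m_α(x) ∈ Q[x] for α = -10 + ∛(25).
m_α(x) = x^3 + 30x^2 + 300x + 975

Set β = α + 10 = ∛(25), so β^3 = 25. Then (α + 10)^3 - 25 = 0, i.e. α is a root of g(x) = (x + 10)^3 - 25 = x^3 + 30x^2 + 300x + 975. Since g(x) = h(x + 10) where h(x) = x^3 - 25, and h is irreducible over Q (because 25 is not a perfect cube, so h has no rational root, and a monic cubic with no rational root is irreducible), g is also irreducible (irreducibility is preserved under the substitution x → x + 10). Hence m_α(x) = x^3 + 30x^2 + 300x + 975.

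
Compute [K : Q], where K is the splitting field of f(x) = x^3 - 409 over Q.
[K : Q] = 6

The roots of x^3 - 409 are ∛409, ω∛409, ω^2∛409 where ω = e^(2πi/3) is a primitive cube root of unity, so K = Q(∛409, ω). Now [Q(∛409):Q] = 3 (since 409 is not a perfect cube, x^3 - 409 is irreducible) and [Q(ω):Q] = 2. Both 2 and 3 divide [K:Q], and [K:Q] ≤ 3·2 = 6, so [K:Q] = 6. (Equivalently: Q(∛409) ⊂ R but ω ∉ R, so [K : Q(∛409)] = 2.)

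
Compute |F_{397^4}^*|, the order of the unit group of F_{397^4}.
|F_{397^4}^*| = 24840596880

F_{397^4} has 397^4 = 24840596881 elements; its multiplicative group consists of all nonzero elements, so |F_{397^4}^*| = 24840596881 - 1 = 24840596880. (It is cyclic since any finite subgroup of the multiplicative group of a field is cyclic.)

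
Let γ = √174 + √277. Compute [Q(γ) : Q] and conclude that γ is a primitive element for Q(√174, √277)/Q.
[Q(γ) : Q] = 4 (equivalently, Q(γ) = Q(√174, √277))

Obviously Q(γ) ⊆ Q(√174, √277), and [Q(√174, √277):Q] = 4 (since 174, 277 are distinct squarefree integers > 1 with 48198 not a perfect square). To show equality we compute the minimal polynomial of γ. From γ = √174 + √277: γ^2 = 174 + 2√(48198) + 277 = 451 + 2√(48198), so γ^2 - 451 = 2√(48198); squaring, (γ^2 - 451)^2 = 4·48198, i.e. γ^4 - 902γ^2 + 203401 - 192792 = 0, i.e. γ^4 - 902γ^2 + 10609 = 0. So γ is a root of x^4 - 902x^2 + 10609. This polynomial is irreducible over Q: it has no rational root (each ±√174 ± √277 is irrational), and any factorization into two quadratics over Q would force √(48198) ∈ Q (pairing opposite roots) or √174, √277 ∈ Q (other pairings), all impossible. Hence [Q(γ):Q] = 4 = [Q(√174, √277):Q], so Q(γ) = Q(√174, √277).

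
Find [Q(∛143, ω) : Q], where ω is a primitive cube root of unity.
[Q(∛143, ω) : Q] = 6

[Q(∛143):Q] = 3 (min poly x^3 - 143, irreducible since 143 is not a perfect cube). [Q(ω):Q] = 2 (min poly x^2 + x + 1). Since Q(∛143) ⊂ R and ω ∉ R, we have ω ∉ Q(∛143), so x^2 + x + 1 remains irreducible over Q(∛143) and [Q(∛143, ω) : Q(∛143)] = 2. By the tower law, [Q(∛143, ω) : Q] = 3 · 2 = 6. (In fact Q(∛143, ω) is the splitting field of x^3 - 143 over Q.)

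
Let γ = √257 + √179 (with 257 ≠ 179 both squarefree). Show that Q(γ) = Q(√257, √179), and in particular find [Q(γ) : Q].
[Q(γ) : Q] = 4 (equivalently, Q(γ) = Q(√257, √179))

Obviously Q(γ) ⊆ Q(√257, √179), and [Q(√257, √179):Q] = 4 (since 257, 179 are distinct squarefree integers > 1 with 46003 not a perfect square). To show equality we compute the minimal polynomial of γ. From γ = √257 + √179: γ^2 = 257 + 2√(46003) + 179 = 436 + 2√(46003), so γ^2 - 436 = 2√(46003); squaring, (γ^2 - 436)^2 = 4·46003, i.e. γ^4 - 872γ^2 + 190096 - 184012 = 0, i.e. γ^4 - 872γ^2 + 6084 = 0. So γ is a root of x^4 - 872x^2 + 6084. This polynomial is irreducible over Q: it has no rational root (each ±√257 ± √179 is irrational), and any factorization into two quadratics over Q would force √(46003) ∈ Q (pairing opposite roots) or √257, √179 ∈ Q (other pairings), all impossible. Hence [Q(γ):Q] = 4 = [Q(√257, √179):Q], so Q(γ) = Q(√257, √179).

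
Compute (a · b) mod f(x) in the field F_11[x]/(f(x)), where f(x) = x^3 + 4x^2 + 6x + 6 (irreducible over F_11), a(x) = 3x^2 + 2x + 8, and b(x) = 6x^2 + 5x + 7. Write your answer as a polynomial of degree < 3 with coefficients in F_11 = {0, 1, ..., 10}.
a · b ≡ 8x^2 + 7x + 7 (mod f(x))

Multiply in F_11[x]: a(x)·b(x) = (3x^2 + 2x + 8)·(6x^2 + 5x + 7) = 7x^4 + 5x^3 + 2x^2 + 10x + 1. This has degree ≥ 3, so divide by f(x) over F_11: 7x^4 + 5x^3 + 2x^2 + 10x + 1 = (7x + 10)·(x^3 + 4x^2 + 6x + 6) + (8x^2 + 7x + 7). Hence a·b ≡ 8x^2 + 7x + 7 (mod f). (F_11[x]/(f) is a field with 11^3 = 1331 elements since f is irreducible of degree 3.)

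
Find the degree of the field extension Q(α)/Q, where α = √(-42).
[Q(α):Q] = 2

[Q(α):Q] equals the degree of the minimal polynomial of α. Here α^2 = -42 and x^2 + 42 is irreducible (d = -42 is squarefree, ≠ 1, hence not a square), so deg(m_α) = 2. Thus [Q(α):Q] = 2.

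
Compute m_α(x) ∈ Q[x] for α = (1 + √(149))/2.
m_α(x) = x^2 - x - 37

From 2α - 1 = √(149), squaring gives (2α - 1)^2 = 149, i.e. 4α^2 - 4α + 1 = 149, so α^2 - α + (1 - 149)/4 = 0. Since 149 ≡ 1 (mod 4), (1 - 149)/4 = -37 ∈ Z. The polynomial x^2 - x - 37 has discriminant 1 - 4·(-37) = 149, which is not a perfect square in Q (d = 149 is squarefree and ≠ 1), so x^2 - x - 37 is irreducible over Q. It is the minimal polynomial of α.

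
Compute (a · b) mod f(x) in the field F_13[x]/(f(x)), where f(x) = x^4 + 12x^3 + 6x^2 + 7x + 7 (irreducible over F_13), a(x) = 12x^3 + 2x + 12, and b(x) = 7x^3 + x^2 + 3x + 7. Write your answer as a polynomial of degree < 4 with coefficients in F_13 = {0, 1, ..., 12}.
a · b ≡ 9x^2 + 12x + 3 (mod f(x))

Multiply in F_13[x]: a(x)·b(x) = (12x^3 + 2x + 12)·(7x^3 + x^2 + 3x + 7) = 6x^6 + 12x^5 + 11x^4 + x^3 + 5x^2 + 11x + 6. This has degree ≥ 4, so divide by f(x) over F_13: 6x^6 + 12x^5 + 11x^4 + x^3 + 5x^2 + 11x + 6 = (6x^2 + 5x + 6)·(x^4 + 12x^3 + 6x^2 + 7x + 7) + (9x^2 + 12x + 3). Hence a·b ≡ 9x^2 + 12x + 3 (mod f). (F_13[x]/(f) is a field with 13^4 = 28561 elements since f is irreducible of degree 4.)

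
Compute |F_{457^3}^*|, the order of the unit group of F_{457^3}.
|F_{457^3}^*| = 95443992

F_{457^3} has 457^3 = 95443993 elements; its multiplicative group consists of all nonzero elements, so |F_{457^3}^*| = 95443993 - 1 = 95443992. (It is cyclic since any finite subgroup of the multiplicative group of a field is cyclic.)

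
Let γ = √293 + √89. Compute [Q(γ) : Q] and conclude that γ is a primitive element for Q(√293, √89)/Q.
[Q(γ) : Q] = 4 (equivalently, Q(γ) = Q(√293, √89))

Obviously Q(γ) ⊆ Q(√293, √89), and [Q(√293, √89):Q] = 4 (since 293, 89 are distinct squarefree integers > 1 with 26077 not a perfect square). To show equality we compute the minimal polynomial of γ. From γ = √293 + √89: γ^2 = 293 + 2√(26077) + 89 = 382 + 2√(26077), so γ^2 - 382 = 2√(26077); squaring, (γ^2 - 382)^2 = 4·26077, i.e. γ^4 - 764γ^2 + 145924 - 104308 = 0, i.e. γ^4 - 764γ^2 + 41616 = 0. So γ is a root of x^4 - 764x^2 + 41616. This polynomial is irreducible over Q: it has no rational root (each ±√293 ± √89 is irrational), and any factorization into two quadratics over Q would force √(26077) ∈ Q (pairing opposite roots) or √293, √89 ∈ Q (other pairings), all impossible. Hence [Q(γ):Q] = 4 = [Q(√293, √89):Q], so Q(γ) = Q(√293, √89).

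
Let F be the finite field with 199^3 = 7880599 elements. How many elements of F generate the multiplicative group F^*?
There are φ(7880598) = 2387880 primitive elements

F_q^* is cyclic of order q - 1 = 7880598. A cyclic group of order m has exactly φ(m) generators. Here m = 7880598 = 2 · 3^3 · 11 · 13267, so the number of primitive elements is φ(7880598) = 2387880.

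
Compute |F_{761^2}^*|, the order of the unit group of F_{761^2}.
|F_{761^2}^*| = 579120

F_{761^2} has 761^2 = 579121 elements; its multiplicative group consists of all nonzero elements, so |F_{761^2}^*| = 579121 - 1 = 579120. (It is cyclic since any finite subgroup of the multiplicative group of a field is cyclic.)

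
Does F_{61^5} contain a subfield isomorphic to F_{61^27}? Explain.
No: F_{61^27} is not a subfield of F_{61^5}

F_{p^m} embeds in F_{p^n} iff m | n. Here 27 ∤ 5 (since 5 = 0·27 + 5 with remainder 5 ≠ 0), so F_{61^27} is not a subfield of F_{61^5}. Equivalently: if it were, the tower law would give 27 = [F_{61^27}:F_61] dividing [F_{61^5}:F_61] = 5, contradiction.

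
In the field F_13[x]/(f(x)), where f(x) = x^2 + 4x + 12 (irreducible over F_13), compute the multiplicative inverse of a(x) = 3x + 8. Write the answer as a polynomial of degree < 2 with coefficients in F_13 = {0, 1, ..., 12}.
a(x)^(-1) ≡ 8x + 2 (mod f(x))

Since f is irreducible over F_13, F_13[x]/(f) is a field and a(x) ≠ 0 has an inverse. Apply the extended Euclidean algorithm to f(x) and a(x) in F_13[x]: f(x) = (9x + 12)·a(x) + (7). The last nonzero remainder is the constant 7 = gcd(f, a) in F_13. Back-substituting through the division chain expresses 7 = s(x)·a(x) + t(x)·f(x) with s(x) ≡ 4x + 1 (mod f), so (4x + 1)·a(x) ≡ 7 (mod f). Multiplying by 7^(-1) ≡ 2 in F_13 gives a(x)^(-1) ≡ 2·(4x + 1) ≡ 8x + 2 (mod f). Check: (3x + 8)·(8x + 2) = 11x^2 + 5x + 3 ≡ 1 (mod x^2 + 4x + 12).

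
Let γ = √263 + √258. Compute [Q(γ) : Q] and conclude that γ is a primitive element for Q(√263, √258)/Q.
[Q(γ) : Q] = 4 (equivalently, Q(γ) = Q(√263, √258))

Obviously Q(γ) ⊆ Q(√263, √258), and [Q(√263, √258):Q] = 4 (since 263, 258 are distinct squarefree integers > 1 with 67854 not a perfect square). To show equality we compute the minimal polynomial of γ. From γ = √263 + √258: γ^2 = 263 + 2√(67854) + 258 = 521 + 2√(67854), so γ^2 - 521 = 2√(67854); squaring, (γ^2 - 521)^2 = 4·67854, i.e. γ^4 - 1042γ^2 + 271441 - 271416 = 0, i.e. γ^4 - 1042γ^2 + 25 = 0. So γ is a root of x^4 - 1042x^2 + 25. This polynomial is irreducible over Q: it has no rational root (each ±√263 ± √258 is irrational), and any factorization into two quadratics over Q would force √(67854) ∈ Q (pairing opposite roots) or √263, √258 ∈ Q (other pairings), all impossible. Hence [Q(γ):Q] = 4 = [Q(√263, √258):Q], so Q(γ) = Q(√263, √258).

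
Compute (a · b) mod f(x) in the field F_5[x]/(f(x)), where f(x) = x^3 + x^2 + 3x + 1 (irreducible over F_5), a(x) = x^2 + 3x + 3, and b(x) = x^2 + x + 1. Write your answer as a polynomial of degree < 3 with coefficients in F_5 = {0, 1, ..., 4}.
a · b ≡ x^2 + x (mod f(x))

Multiply in F_5[x]: a(x)·b(x) = (x^2 + 3x + 3)·(x^2 + x + 1) = x^4 + 4x^3 + 2x^2 + x + 3. This has degree ≥ 3, so divide by f(x) over F_5: x^4 + 4x^3 + 2x^2 + x + 3 = (x + 3)·(x^3 + x^2 + 3x + 1) + (x^2 + x). Hence a·b ≡ x^2 + x (mod f). (F_5[x]/(f) is a field with 5^3 = 125 elements since f is irreducible of degree 3.)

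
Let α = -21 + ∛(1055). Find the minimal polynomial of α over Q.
m_α(x) = x^3 + 63x^2 + 1323x + 8206

Set β = α + 21 = ∛(1055), so β^3 = 1055. Then (α + 21)^3 - 1055 = 0, i.e. α is a root of g(x) = (x + 21)^3 - 1055 = x^3 + 63x^2 + 1323x + 8206. Since g(x) = h(x + 21) where h(x) = x^3 - 1055, and h is irreducible over Q (because 1055 is not a perfect cube, so h has no rational root, and a monic cubic with no rational root is irreducible), g is also irreducible (irreducibility is preserved under the substitution x → x + 21). Hence m_α(x) = x^3 + 63x^2 + 1323x + 8206.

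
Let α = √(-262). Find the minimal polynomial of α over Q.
m_α(x) = x^2 + 262

α satisfies α^2 + 262 = 0, so x^2 + 262 annihilates α. Since d = -262 is squarefree and ≠ 1, it is not a perfect square in Q, so x^2 + 262 has no rational root and is therefore irreducible over Q (a degree-2 polynomial over a field is irreducible iff it has no root). Hence m_α(x) = x^2 + 262.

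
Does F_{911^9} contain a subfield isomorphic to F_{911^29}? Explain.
No: F_{911^29} is not a subfield of F_{911^9}

F_{p^m} embeds in F_{p^n} iff m | n. Here 29 ∤ 9 (since 9 = 0·29 + 9 with remainder 9 ≠ 0), so F_{911^29} is not a subfield of F_{911^9}. Equivalently: if it were, the tower law would give 29 = [F_{911^29}:F_911] dividing [F_{911^9}:F_911] = 9, contradiction.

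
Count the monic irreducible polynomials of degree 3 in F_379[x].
There are 18146520 monic irreducible polynomials of degree 3 over F_379

Each element of F_{379^3} that lies in no proper subfield is a root of exactly one monic irreducible of degree 3 over F_379, and each such polynomial has 3 distinct roots in F_{379^3}. By Möbius inversion the count is N_379(3) = (1/3) Σ_{d|3} μ(3/d) · 379^d = (1/3)(μ(3)·379^1 + μ(1)·379^3) = 54439560/3 = 18146520.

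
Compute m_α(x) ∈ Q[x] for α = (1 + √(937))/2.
m_α(x) = x^2 - x - 234

From 2α - 1 = √(937), squaring gives (2α - 1)^2 = 937, i.e. 4α^2 - 4α + 1 = 937, so α^2 - α + (1 - 937)/4 = 0. Since 937 ≡ 1 (mod 4), (1 - 937)/4 = -234 ∈ Z. The polynomial x^2 - x - 234 has discriminant 1 - 4·(-234) = 937, which is not a perfect square in Q (d = 937 is squarefree and ≠ 1), so x^2 - x - 234 is irreducible over Q. It is the minimal polynomial of α.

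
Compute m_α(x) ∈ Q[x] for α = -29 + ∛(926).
m_α(x) = x^3 + 87x^2 + 2523x + 23463

Set β = α + 29 = ∛(926), so β^3 = 926. Then (α + 29)^3 - 926 = 0, i.e. α is a root of g(x) = (x + 29)^3 - 926 = x^3 + 87x^2 + 2523x + 23463. Since g(x) = h(x + 29) where h(x) = x^3 - 926, and h is irreducible over Q (because 926 is not a perfect cube, so h has no rational root, and a monic cubic with no rational root is irreducible), g is also irreducible (irreducibility is preserved under the substitution x → x + 29). Hence m_α(x) = x^3 + 87x^2 + 2523x + 23463.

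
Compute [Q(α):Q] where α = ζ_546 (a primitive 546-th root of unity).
[Q(α):Q] = 144

The minimal polynomial of ζ_546 over Q is the 546-th cyclotomic polynomial Φ_546(x), which is irreducible over Q and has degree φ(546) = 144. Hence [Q(α):Q] = φ(546) = 144.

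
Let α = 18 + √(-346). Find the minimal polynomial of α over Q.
m_α(x) = x^2 - 36x + 670

From α - 18 = √(-346), squaring gives (α - 18)^2 = -346, i.e. α^2 - 36α + 324 = -346, so α^2 - 36α + 670 = 0. The discriminant of x^2 - 36x + 670 is (-36)^2 - 4·(670) = 1296 - 2680 = -1384, and 4·(-346) is not a perfect square in Q since -346 is squarefree and ≠ 1. Hence x^2 - 36x + 670 is irreducible over Q and is the minimal polynomial of α.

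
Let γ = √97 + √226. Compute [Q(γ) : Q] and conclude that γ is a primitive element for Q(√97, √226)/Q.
[Q(γ) : Q] = 4 (equivalently, Q(γ) = Q(√97, √226))

Obviously Q(γ) ⊆ Q(√97, √226), and [Q(√97, √226):Q] = 4 (since 97, 226 are distinct squarefree integers > 1 with 21922 not a perfect square). To show equality we compute the minimal polynomial of γ. From γ = √97 + √226: γ^2 = 97 + 2√(21922) + 226 = 323 + 2√(21922), so γ^2 - 323 = 2√(21922); squaring, (γ^2 - 323)^2 = 4·21922, i.e. γ^4 - 646γ^2 + 104329 - 87688 = 0, i.e. γ^4 - 646γ^2 + 16641 = 0. So γ is a root of x^4 - 646x^2 + 16641. This polynomial is irreducible over Q: it has no rational root (each ±√97 ± √226 is irrational), and any factorization into two quadratics over Q would force √(21922) ∈ Q (pairing opposite roots) or √97, √226 ∈ Q (other pairings), all impossible. Hence [Q(γ):Q] = 4 = [Q(√97, √226):Q], so Q(γ) = Q(√97, √226).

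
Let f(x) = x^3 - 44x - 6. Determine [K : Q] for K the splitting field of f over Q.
[K : Q] = 6

By the rational root test, any rational root of the monic integer polynomial f(x) = x^3 - 44x - 6 must be an integer dividing the constant term -6, i.e. one of ±{1, 2, 3, 6}. Evaluating: f(1) = -49, f(-1) = 37, f(2) = -86, f(-2) = 74, f(3) = -111, f(-3) = 99, f(6) = -54, f(-6) = 42; none is 0, so f has no rational root and is therefore irreducible over Q (a cubic with no linear factor over a field is irreducible). For an irreducible cubic, the Galois group is A_3 or S_3 according as the discriminant disc(f) = -4a^3 - 27b^2 = -4·(-44)^3 - 27·(-6)^2 = 339764 is or is not a square in Q. Here disc(f) = 339764 is not a perfect square in Q, so the Galois group of f over Q is not contained in A_3 and must be all of S_3. The splitting field has degree |S_3| = 6 over Q, so [K : Q] = 6.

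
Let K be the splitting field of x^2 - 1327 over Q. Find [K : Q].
[K : Q] = 2

f(x) = x^2 - 1327 factors as (x - √1327)(x + √1327). The splitting field is K = Q(√1327). Since 1327 is squarefree and > 1, it is not a perfect square, so x^2 - 1327 is irreducible over Q and [Q(√1327) : Q] = 2. Hence [K : Q] = 2.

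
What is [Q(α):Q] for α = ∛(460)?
[Q(α):Q] = 3

The minimal polynomial of α is x^3 - 460, irreducible over Q since 460 is not a perfect cube (so x^3 - 460 has no rational root). Hence [Q(α):Q] = deg(m_α) = 3.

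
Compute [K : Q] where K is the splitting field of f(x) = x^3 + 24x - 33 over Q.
[K : Q] = 6

By the rational root test, any rational root of the monic integer polynomial f(x) = x^3 + 24x - 33 must be an integer dividing the constant term -33, i.e. one of ±{1, 3, 11, 33}. Evaluating: f(1) = -8, f(-1) = -58, f(3) = 66, f(-3) = -132, f(11) = 1562, f(-11) = -1628, f(33) = 36696, f(-33) = -36762; none is 0, so f has no rational root and is therefore irreducible over Q (a cubic with no linear factor over a field is irreducible). For an irreducible cubic, the Galois group is A_3 or S_3 according as the discriminant disc(f) = -4a^3 - 27b^2 = -4·(24)^3 - 27·(-33)^2 = -84699 is or is not a square in Q. Here disc(f) = -84699 is not a perfect square in Q, so the Galois group of f over Q is not contained in A_3 and must be all of S_3. The splitting field has degree |S_3| = 6 over Q, so [K : Q] = 6.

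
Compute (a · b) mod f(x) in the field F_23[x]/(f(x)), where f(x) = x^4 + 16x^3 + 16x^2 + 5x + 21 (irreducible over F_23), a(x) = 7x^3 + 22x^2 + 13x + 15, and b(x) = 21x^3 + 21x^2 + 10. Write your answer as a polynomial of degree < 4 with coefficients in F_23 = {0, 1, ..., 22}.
a · b ≡ 16x^3 + 11x^2 + 22 (mod f(x))

Multiply in F_23[x]: a(x)·b(x) = (7x^3 + 22x^2 + 13x + 15)·(21x^3 + 21x^2 + 10) = 9x^6 + 11x^5 + 22x^4 + 14x^3 + 6x^2 + 15x + 12. This has degree ≥ 4, so divide by f(x) over F_23: 9x^6 + 11x^5 + 22x^4 + 14x^3 + 6x^2 + 15x + 12 = (9x^2 + 5x + 5)·(x^4 + 16x^3 + 16x^2 + 5x + 21) + (16x^3 + 11x^2 + 22). Hence a·b ≡ 16x^3 + 11x^2 + 22 (mod f). (F_23[x]/(f) is a field with 23^4 = 279841 elements since f is irreducible of degree 4.)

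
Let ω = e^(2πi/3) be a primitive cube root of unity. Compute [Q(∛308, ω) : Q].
[Q(∛308, ω) : Q] = 6

[Q(∛308):Q] = 3 (min poly x^3 - 308, irreducible since 308 is not a perfect cube). [Q(ω):Q] = 2 (min poly x^2 + x + 1). Since Q(∛308) ⊂ R and ω ∉ R, we have ω ∉ Q(∛308), so x^2 + x + 1 remains irreducible over Q(∛308) and [Q(∛308, ω) : Q(∛308)] = 2. By the tower law, [Q(∛308, ω) : Q] = 3 · 2 = 6. (In fact Q(∛308, ω) is the splitting field of x^3 - 308 over Q.)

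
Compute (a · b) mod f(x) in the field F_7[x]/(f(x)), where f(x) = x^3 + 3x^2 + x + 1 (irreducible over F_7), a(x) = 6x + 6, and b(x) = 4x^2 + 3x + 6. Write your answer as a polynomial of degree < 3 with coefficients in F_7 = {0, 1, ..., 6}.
a · b ≡ 5x^2 + 2x + 5 (mod f(x))

Multiply in F_7[x]: a(x)·b(x) = (6x + 6)·(4x^2 + 3x + 6) = 3x^3 + 5x + 1. This has degree ≥ 3, so divide by f(x) over F_7: 3x^3 + 5x + 1 = (3)·(x^3 + 3x^2 + x + 1) + (5x^2 + 2x + 5). Hence a·b ≡ 5x^2 + 2x + 5 (mod f). (F_7[x]/(f) is a field with 7^3 = 343 elements since f is irreducible of degree 3.)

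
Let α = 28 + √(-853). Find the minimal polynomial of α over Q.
m_α(x) = x^2 - 56x + 1637

From α - 28 = √(-853), squaring gives (α - 28)^2 = -853, i.e. α^2 - 56α + 784 = -853, so α^2 - 56α + 1637 = 0. The discriminant of x^2 - 56x + 1637 is (-56)^2 - 4·(1637) = 3136 - 6548 = -3412, and 4·(-853) is not a perfect square in Q since -853 is squarefree and ≠ 1. Hence x^2 - 56x + 1637 is irreducible over Q and is the minimal polynomial of α.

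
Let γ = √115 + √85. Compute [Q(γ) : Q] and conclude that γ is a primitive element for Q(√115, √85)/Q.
[Q(γ) : Q] = 4 (equivalently, Q(γ) = Q(√115, √85))

Obviously Q(γ) ⊆ Q(√115, √85), and [Q(√115, √85):Q] = 4 (since 115, 85 are distinct squarefree integers > 1 with 9775 not a perfect square). To show equality we compute the minimal polynomial of γ. From γ = √115 + √85: γ^2 = 115 + 2√(9775) + 85 = 200 + 2√(9775), so γ^2 - 200 = 2√(9775); squaring, (γ^2 - 200)^2 = 4·9775, i.e. γ^4 - 400γ^2 + 40000 - 39100 = 0, i.e. γ^4 - 400γ^2 + 900 = 0. So γ is a root of x^4 - 400x^2 + 900. This polynomial is irreducible over Q: it has no rational root (each ±√115 ± √85 is irrational), and any factorization into two quadratics over Q would force √(9775) ∈ Q (pairing opposite roots) or √115, √85 ∈ Q (other pairings), all impossible. Hence [Q(γ):Q] = 4 = [Q(√115, √85):Q], so Q(γ) = Q(√115, √85).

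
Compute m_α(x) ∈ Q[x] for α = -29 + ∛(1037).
m_α(x) = x^3 + 87x^2 + 2523x + 23352

Set β = α + 29 = ∛(1037), so β^3 = 1037. Then (α + 29)^3 - 1037 = 0, i.e. α is a root of g(x) = (x + 29)^3 - 1037 = x^3 + 87x^2 + 2523x + 23352. Since g(x) = h(x + 29) where h(x) = x^3 - 1037, and h is irreducible over Q (because 1037 is not a perfect cube, so h has no rational root, and a monic cubic with no rational root is irreducible), g is also irreducible (irreducibility is preserved under the substitution x → x + 29). Hence m_α(x) = x^3 + 87x^2 + 2523x + 23352.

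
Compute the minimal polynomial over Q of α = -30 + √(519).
m_α(x) = x^2 + 60x + 381

From α + 30 = √(519), squaring gives (α + 30)^2 = 519, i.e. α^2 + 60α + 900 = 519, so α^2 + 60α + 381 = 0. The discriminant of x^2 + 60x + 381 is (60)^2 - 4·(381) = 3600 - 1524 = 2076, and 4·(519) is not a perfect square in Q since 519 is squarefree and ≠ 1. Hence x^2 + 60x + 381 is irreducible over Q and is the minimal polynomial of α.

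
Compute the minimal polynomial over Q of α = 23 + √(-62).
m_α(x) = x^2 - 46x + 591

From α - 23 = √(-62), squaring gives (α - 23)^2 = -62, i.e. α^2 - 46α + 529 = -62, so α^2 - 46α + 591 = 0. The discriminant of x^2 - 46x + 591 is (-46)^2 - 4·(591) = 2116 - 2364 = -248, and 4·(-62) is not a perfect square in Q since -62 is squarefree and ≠ 1. Hence x^2 - 46x + 591 is irreducible over Q and is the minimal polynomial of α.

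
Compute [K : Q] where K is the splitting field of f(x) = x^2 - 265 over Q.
[K : Q] = 2

f(x) = x^2 - 265 factors as (x - √265)(x + √265). The splitting field is K = Q(√265). Since 265 is squarefree and > 1, it is not a perfect square, so x^2 - 265 is irreducible over Q and [Q(√265) : Q] = 2. Hence [K : Q] = 2.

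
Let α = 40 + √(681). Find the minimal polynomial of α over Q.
m_α(x) = x^2 - 80x + 919

From α - 40 = √(681), squaring gives (α - 40)^2 = 681, i.e. α^2 - 80α + 1600 = 681, so α^2 - 80α + 919 = 0. The discriminant of x^2 - 80x + 919 is (-80)^2 - 4·(919) = 6400 - 3676 = 2724, and 4·(681) is not a perfect square in Q since 681 is squarefree and ≠ 1. Hence x^2 - 80x + 919 is irreducible over Q and is the minimal polynomial of α.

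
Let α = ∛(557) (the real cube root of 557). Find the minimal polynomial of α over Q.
m_α(x) = x^3 - 557

α satisfies α^3 = 557, so x^3 - 557 annihilates α. By the rational root test, a rational root p/q (in lowest terms) of x^3 - 557 would satisfy p^3 = 557 q^3, forcing q = 1 and p^3 = 557; but 557 is not a perfect cube, contradiction. A monic cubic over Q with no rational root is irreducible (any nontrivial factorization would include a linear factor). Hence x^3 - 557 is the minimal polynomial of α, and in particular [Q(α):Q] = 3.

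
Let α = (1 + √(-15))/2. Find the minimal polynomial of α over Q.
m_α(x) = x^2 - x + 4

From 2α - 1 = √(-15), squaring gives (2α - 1)^2 = -15, i.e. 4α^2 - 4α + 1 = -15, so α^2 - α + (1 + 15)/4 = 0. Since -15 ≡ 1 (mod 4), (1 + 15)/4 = 4 ∈ Z. The polynomial x^2 - x + 4 has discriminant 1 - 4·(4) = -15, which is not a perfect square in Q (d = -15 is squarefree and ≠ 1), so x^2 - x + 4 is irreducible over Q. It is the minimal polynomial of α.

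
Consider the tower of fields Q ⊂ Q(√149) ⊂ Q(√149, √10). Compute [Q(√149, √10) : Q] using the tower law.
[Q(√149, √10) : Q] = 4

[Q(√149):Q] = 2 (min poly x^2 - 149, irreducible since 149 is squarefree > 1). For the top step, suppose √10 ∈ Q(√149), say √10 = c + d√149 with c, d ∈ Q. Squaring: 10 = c^2 + 149d^2 + 2cd√149. Since √149 ∉ Q this forces 2cd = 0. If d = 0 then √10 = c ∈ Q, contradicting 10 squarefree > 1. If c = 0 then 10 = 149d^2, so 149·10 = (149d)^2 is a perfect square in Q — but 149·10 = 1490 is not a perfect square (since 149 and 10 are distinct squarefree integers). Contradiction. Hence √10 ∉ Q(√149), so x^2 - 10 stays irreducible over Q(√149) and [Q(√149, √10) : Q(√149)] = 2. By the tower law, [Q(√149, √10) : Q] = 2 · 2 = 4.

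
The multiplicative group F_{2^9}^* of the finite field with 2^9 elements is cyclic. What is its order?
|F_{2^9}^*| = 511

F_{2^9} has 2^9 = 512 elements; its multiplicative group consists of all nonzero elements, so |F_{2^9}^*| = 512 - 1 = 511. (It is cyclic since any finite subgroup of the multiplicative group of a field is cyclic.)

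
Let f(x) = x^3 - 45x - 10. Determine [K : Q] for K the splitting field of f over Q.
[K : Q] = 6

By the rational root test, any rational root of the monic integer polynomial f(x) = x^3 - 45x - 10 must be an integer dividing the constant term -10, i.e. one of ±{1, 2, 5, 10}. Evaluating: f(1) = -54, f(-1) = 34, f(2) = -92, f(-2) = 72, f(5) = -110, f(-5) = 90, f(10) = 540, f(-10) = -560; none is 0, so f has no rational root and is therefore irreducible over Q (a cubic with no linear factor over a field is irreducible). For an irreducible cubic, the Galois group is A_3 or S_3 according as the discriminant disc(f) = -4a^3 - 27b^2 = -4·(-45)^3 - 27·(-10)^2 = 361800 is or is not a square in Q. Here disc(f) = 361800 is not a perfect square in Q, so the Galois group of f over Q is not contained in A_3 and must be all of S_3. The splitting field has degree |S_3| = 6 over Q, so [K : Q] = 6.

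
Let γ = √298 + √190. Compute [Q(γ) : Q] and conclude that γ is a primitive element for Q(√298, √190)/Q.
[Q(γ) : Q] = 4 (equivalently, Q(γ) = Q(√298, √190))

Obviously Q(γ) ⊆ Q(√298, √190), and [Q(√298, √190):Q] = 4 (since 298, 190 are distinct squarefree integers > 1 with 56620 not a perfect square). To show equality we compute the minimal polynomial of γ. From γ = √298 + √190: γ^2 = 298 + 2√(56620) + 190 = 488 + 2√(56620), so γ^2 - 488 = 2√(56620); squaring, (γ^2 - 488)^2 = 4·56620, i.e. γ^4 - 976γ^2 + 238144 - 226480 = 0, i.e. γ^4 - 976γ^2 + 11664 = 0. So γ is a root of x^4 - 976x^2 + 11664. This polynomial is irreducible over Q: it has no rational root (each ±√298 ± √190 is irrational), and any factorization into two quadratics over Q would force √(56620) ∈ Q (pairing opposite roots) or √298, √190 ∈ Q (other pairings), all impossible. Hence [Q(γ):Q] = 4 = [Q(√298, √190):Q], so Q(γ) = Q(√298, √190).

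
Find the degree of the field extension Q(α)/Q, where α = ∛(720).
[Q(α):Q] = 3

The minimal polynomial of α is x^3 - 720, irreducible over Q since 720 is not a perfect cube (so x^3 - 720 has no rational root). Hence [Q(α):Q] = deg(m_α) = 3.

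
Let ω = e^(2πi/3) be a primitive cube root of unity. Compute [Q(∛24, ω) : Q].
[Q(∛24, ω) : Q] = 6

[Q(∛24):Q] = 3 (min poly x^3 - 24, irreducible since 24 is not a perfect cube). [Q(ω):Q] = 2 (min poly x^2 + x + 1). Since Q(∛24) ⊂ R and ω ∉ R, we have ω ∉ Q(∛24), so x^2 + x + 1 remains irreducible over Q(∛24) and [Q(∛24, ω) : Q(∛24)] = 2. By the tower law, [Q(∛24, ω) : Q] = 3 · 2 = 6. (In fact Q(∛24, ω) is the splitting field of x^3 - 24 over Q.)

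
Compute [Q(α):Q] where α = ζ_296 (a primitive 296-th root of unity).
[Q(α):Q] = 144

The minimal polynomial of ζ_296 over Q is the 296-th cyclotomic polynomial Φ_296(x), which is irreducible over Q and has degree φ(296) = 144. Hence [Q(α):Q] = φ(296) = 144.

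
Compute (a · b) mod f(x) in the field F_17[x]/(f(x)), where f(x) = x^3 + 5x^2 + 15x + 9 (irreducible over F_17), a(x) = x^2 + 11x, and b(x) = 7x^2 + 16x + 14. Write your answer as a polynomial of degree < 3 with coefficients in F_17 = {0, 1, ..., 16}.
a · b ≡ 16x^2 + 3x + 5 (mod f(x))

Multiply in F_17[x]: a(x)·b(x) = (x^2 + 11x)·(7x^2 + 16x + 14) = 7x^4 + 8x^3 + 3x^2 + x. This has degree ≥ 3, so divide by f(x) over F_17: 7x^4 + 8x^3 + 3x^2 + x = (7x + 7)·(x^3 + 5x^2 + 15x + 9) + (16x^2 + 3x + 5). Hence a·b ≡ 16x^2 + 3x + 5 (mod f). (F_17[x]/(f) is a field with 17^3 = 4913 elements since f is irreducible of degree 3.)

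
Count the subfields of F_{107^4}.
F_{107^4} has 3 subfields

The subfields of F_{p^n} are exactly the fields F_{p^d} for d | n (each is the fixed field of the unique index-d subgroup of Gal(F_{p^n}/F_p) ≅ Z/nZ). The divisors of n = 4 are {1, 2, 4}, giving 3 subfields: F_{107^1}, F_{107^2}, F_{107^4}.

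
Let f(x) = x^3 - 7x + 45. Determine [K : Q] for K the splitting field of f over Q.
[K : Q] = 6

By the rational root test, any rational root of the monic integer polynomial f(x) = x^3 - 7x + 45 must be an integer dividing the constant term 45, i.e. one of ±{1, 3, 5, 9, 15, 45}. Evaluating: f(1) = 39, f(-1) = 51, f(3) = 51, f(-3) = 39, f(5) = 135, f(-5) = -45, f(9) = 711, f(-9) = -621, f(15) = 3315, f(-15) = -3225, f(45) = 90855, f(-45) = -90765; none is 0, so f has no rational root and is therefore irreducible over Q (a cubic with no linear factor over a field is irreducible). For an irreducible cubic, the Galois group is A_3 or S_3 according as the discriminant disc(f) = -4a^3 - 27b^2 = -4·(-7)^3 - 27·(45)^2 = -53303 is or is not a square in Q. Here disc(f) = -53303 is not a perfect square in Q, so the Galois group of f over Q is not contained in A_3 and must be all of S_3. The splitting field has degree |S_3| = 6 over Q, so [K : Q] = 6.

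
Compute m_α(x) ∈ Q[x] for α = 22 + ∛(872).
m_α(x) = x^3 - 66x^2 + 1452x - 11520

Set β = α - 22 = ∛(872), so β^3 = 872. Then (α - 22)^3 - 872 = 0, i.e. α is a root of g(x) = (x - 22)^3 - 872 = x^3 - 66x^2 + 1452x - 11520. Since g(x) = h(x - 22) where h(x) = x^3 - 872, and h is irreducible over Q (because 872 is not a perfect cube, so h has no rational root, and a monic cubic with no rational root is irreducible), g is also irreducible (irreducibility is preserved under the substitution x → x - 22). Hence m_α(x) = x^3 - 66x^2 + 1452x - 11520.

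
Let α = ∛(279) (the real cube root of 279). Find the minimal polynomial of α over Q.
m_α(x) = x^3 - 279

α satisfies α^3 = 279, so x^3 - 279 annihilates α. By the rational root test, a rational root p/q (in lowest terms) of x^3 - 279 would satisfy p^3 = 279 q^3, forcing q = 1 and p^3 = 279; but 279 is not a perfect cube, contradiction. A monic cubic over Q with no rational root is irreducible (any nontrivial factorization would include a linear factor). Hence x^3 - 279 is the minimal polynomial of α, and in particular [Q(α):Q] = 3.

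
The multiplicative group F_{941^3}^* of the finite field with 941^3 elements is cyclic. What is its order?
|F_{941^3}^*| = 833237620

F_{941^3} has 941^3 = 833237621 elements; its multiplicative group consists of all nonzero elements, so |F_{941^3}^*| = 833237621 - 1 = 833237620. (It is cyclic since any finite subgroup of the multiplicative group of a field is cyclic.)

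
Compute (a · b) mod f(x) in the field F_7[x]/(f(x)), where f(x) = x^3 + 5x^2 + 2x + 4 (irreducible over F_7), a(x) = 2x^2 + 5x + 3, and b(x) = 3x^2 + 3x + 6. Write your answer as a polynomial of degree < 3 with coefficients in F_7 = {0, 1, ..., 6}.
a · b ≡ 6x^2 + 5x + 5 (mod f(x))

Multiply in F_7[x]: a(x)·b(x) = (2x^2 + 5x + 3)·(3x^2 + 3x + 6) = 6x^4 + x^2 + 4x + 4. This has degree ≥ 3, so divide by f(x) over F_7: 6x^4 + x^2 + 4x + 4 = (6x + 5)·(x^3 + 5x^2 + 2x + 4) + (6x^2 + 5x + 5). Hence a·b ≡ 6x^2 + 5x + 5 (mod f). (F_7[x]/(f) is a field with 7^3 = 343 elements since f is irreducible of degree 3.)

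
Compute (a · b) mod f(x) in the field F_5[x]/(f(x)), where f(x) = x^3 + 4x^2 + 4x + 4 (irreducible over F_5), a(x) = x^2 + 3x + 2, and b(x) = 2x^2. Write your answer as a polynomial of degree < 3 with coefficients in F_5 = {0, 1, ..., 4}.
a · b ≡ 4x^2 + 3 (mod f(x))

Multiply in F_5[x]: a(x)·b(x) = (x^2 + 3x + 2)·(2x^2) = 2x^4 + x^3 + 4x^2. This has degree ≥ 3, so divide by f(x) over F_5: 2x^4 + x^3 + 4x^2 = (2x + 3)·(x^3 + 4x^2 + 4x + 4) + (4x^2 + 3). Hence a·b ≡ 4x^2 + 3 (mod f). (F_5[x]/(f) is a field with 5^3 = 125 elements since f is irreducible of degree 3.)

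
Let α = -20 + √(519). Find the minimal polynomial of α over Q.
m_α(x) = x^2 + 40x - 119

From α + 20 = √(519), squaring gives (α + 20)^2 = 519, i.e. α^2 + 40α + 400 = 519, so α^2 + 40α - 119 = 0. The discriminant of x^2 + 40x - 119 is (40)^2 - 4·(-119) = 1600 + 476 = 2076, and 4·(519) is not a perfect square in Q since 519 is squarefree and ≠ 1. Hence x^2 + 40x - 119 is irreducible over Q and is the minimal polynomial of α.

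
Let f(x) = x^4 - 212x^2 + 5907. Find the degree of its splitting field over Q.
[K : Q] = 4

Solving the quadratic in x^2: x^2 = (212 ± √(212^2 - 4·5907))/2 = (212 ± √21316)/2 = (212 ± 146)/2, giving x^2 = 33 or x^2 = 179. So f(x) = (x^2 - 33)(x^2 - 179) and the roots of f are ±√33, ±√179. Hence the splitting field is K = Q(√33, √179). Since 33 and 179 are distinct squarefree integers > 1, their product 5907 is not a perfect square, so √179 ∉ Q(√33). By the tower law [K:Q] = [Q(√33,√179):Q(√33)] · [Q(√33):Q] = 2 · 2 = 4.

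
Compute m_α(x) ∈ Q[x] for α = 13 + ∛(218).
m_α(x) = x^3 - 39x^2 + 507x - 2415

Set β = α - 13 = ∛(218), so β^3 = 218. Then (α - 13)^3 - 218 = 0, i.e. α is a root of g(x) = (x - 13)^3 - 218 = x^3 - 39x^2 + 507x - 2415. Since g(x) = h(x - 13) where h(x) = x^3 - 218, and h is irreducible over Q (because 218 is not a perfect cube, so h has no rational root, and a monic cubic with no rational root is irreducible), g is also irreducible (irreducibility is preserved under the substitution x → x - 13). Hence m_α(x) = x^3 - 39x^2 + 507x - 2415.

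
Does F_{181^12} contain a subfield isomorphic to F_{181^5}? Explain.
No: F_{181^5} is not a subfield of F_{181^12}

F_{p^m} embeds in F_{p^n} iff m | n. Here 5 ∤ 12 (since 12 = 2·5 + 2 with remainder 2 ≠ 0), so F_{181^5} is not a subfield of F_{181^12}. Equivalently: if it were, the tower law would give 5 = [F_{181^5}:F_181] dividing [F_{181^12}:F_181] = 12, contradiction.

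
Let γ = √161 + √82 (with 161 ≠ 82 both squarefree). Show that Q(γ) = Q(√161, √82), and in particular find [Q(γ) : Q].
[Q(γ) : Q] = 4 (equivalently, Q(γ) = Q(√161, √82))

Obviously Q(γ) ⊆ Q(√161, √82), and [Q(√161, √82):Q] = 4 (since 161, 82 are distinct squarefree integers > 1 with 13202 not a perfect square). To show equality we compute the minimal polynomial of γ. From γ = √161 + √82: γ^2 = 161 + 2√(13202) + 82 = 243 + 2√(13202), so γ^2 - 243 = 2√(13202); squaring, (γ^2 - 243)^2 = 4·13202, i.e. γ^4 - 486γ^2 + 59049 - 52808 = 0, i.e. γ^4 - 486γ^2 + 6241 = 0. So γ is a root of x^4 - 486x^2 + 6241. This polynomial is irreducible over Q: it has no rational root (each ±√161 ± √82 is irrational), and any factorization into two quadratics over Q would force √(13202) ∈ Q (pairing opposite roots) or √161, √82 ∈ Q (other pairings), all impossible. Hence [Q(γ):Q] = 4 = [Q(√161, √82):Q], so Q(γ) = Q(√161, √82).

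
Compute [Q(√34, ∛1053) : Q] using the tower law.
[Q(√34, ∛1053) : Q] = 6

Let L = Q(√34, ∛1053). Since Q(√34) ⊂ L and [Q(√34):Q] = 2, the tower law gives 2 | [L:Q]. Likewise Q(∛1053) ⊂ L with [Q(∛1053):Q] = 3 (because 1053 is not a perfect cube), so 3 | [L:Q]. As gcd(2,3) = 1, [L:Q] is divisible by 6. Conversely L is generated over Q by √34 and ∛1053, so [L:Q] ≤ 2·3 = 6. Therefore [Q(√34, ∛1053) : Q] = 6.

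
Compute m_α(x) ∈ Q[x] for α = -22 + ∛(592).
m_α(x) = x^3 + 66x^2 + 1452x + 10056

Set β = α + 22 = ∛(592), so β^3 = 592. Then (α + 22)^3 - 592 = 0, i.e. α is a root of g(x) = (x + 22)^3 - 592 = x^3 + 66x^2 + 1452x + 10056. Since g(x) = h(x + 22) where h(x) = x^3 - 592, and h is irreducible over Q (because 592 is not a perfect cube, so h has no rational root, and a monic cubic with no rational root is irreducible), g is also irreducible (irreducibility is preserved under the substitution x → x + 22). Hence m_α(x) = x^3 + 66x^2 + 1452x + 10056.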